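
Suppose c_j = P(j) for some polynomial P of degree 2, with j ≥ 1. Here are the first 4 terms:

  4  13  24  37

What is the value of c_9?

132

1st diffs: 9, 11, 13.
2nd diffs: 2, 2 (constant).
Newton forward-difference form: c_j = 4 + 9·C(j-1,1) + 2·C(j-1,2).
At j = 9: j-1 = 8, so c_9 = 4 + 72 + 56 = 132.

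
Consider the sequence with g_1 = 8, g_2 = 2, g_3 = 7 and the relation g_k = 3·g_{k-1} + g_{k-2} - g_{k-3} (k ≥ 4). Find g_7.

509

g_4 = 15, g_5 = 50, g_6 = 158, g_7 = 509.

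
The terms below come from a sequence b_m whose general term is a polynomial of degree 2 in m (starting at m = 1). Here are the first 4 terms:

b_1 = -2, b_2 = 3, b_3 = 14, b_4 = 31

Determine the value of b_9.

1st diffs: 5, 11, 17.
2nd diffs: 6, 6 (constant).
So b_m = 3m^2 - 4m - 1.
Evaluating at m = 9 gives b_9 = 206.

206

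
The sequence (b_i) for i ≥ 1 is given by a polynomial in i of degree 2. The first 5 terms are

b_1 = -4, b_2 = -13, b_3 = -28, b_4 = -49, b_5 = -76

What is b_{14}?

-589

1st diffs: -9, -15, -21, -27.
2nd diffs: -6, -6, -6 (constant).
Newton forward-difference form: b_i = -4 + (-9)·C(i-1,1) + (-6)·C(i-1,2).
At i = 14: i-1 = 13, so b_{14} = -4 - 117 - 468 = -589.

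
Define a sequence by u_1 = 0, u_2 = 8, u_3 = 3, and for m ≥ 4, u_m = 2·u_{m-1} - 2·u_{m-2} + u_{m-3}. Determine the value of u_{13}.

0

Step forward from the initial values:
u_4 = -10;  u_5 = -18;  u_6 = -13;  u_7 = 0;  u_8 = 8;  u_9 = 3;  u_{10} = -10;  u_{11} = -18;  u_{12} = -13;  u_{13} = 0.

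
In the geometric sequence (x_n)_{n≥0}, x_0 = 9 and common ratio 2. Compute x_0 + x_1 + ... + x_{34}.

x_n = 9·2^(n-0).
S = 9·(2^35 - 1)/(2 - 1) = 9·(34359738368 - 1)/(1) = 309237645303.

309237645303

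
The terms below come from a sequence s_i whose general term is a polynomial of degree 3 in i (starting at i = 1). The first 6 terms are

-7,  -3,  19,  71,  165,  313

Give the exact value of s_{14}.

4881

1st diffs: 4, 22, 52, 94, 148.
2nd diffs: 18, 30, 42, 54.
3rd diffs: 12, 12, 12 (constant).
Newton forward-difference form: s_i = -7 + 4·C(i-1,1) + 18·C(i-1,2) + 12·C(i-1,3).
At i = 14: i-1 = 13, so s_{14} = -7 + 52 + 1404 + 3432 = 4881.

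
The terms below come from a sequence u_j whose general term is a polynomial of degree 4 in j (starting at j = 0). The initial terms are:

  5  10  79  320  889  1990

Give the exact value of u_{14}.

1st diffs: 5, 69, 241, 569, 1101.
2nd diffs: 64, 172, 328, 532.
3rd diffs: 108, 156, 204.
4th diffs: 48, 48 (constant).
Newton forward-difference form: u_j = 5 + 5·C(j,1) + 64·C(j,2) + 108·C(j,3) + 48·C(j,4).
At j = 14: j = 14, so u_{14} = 5 + 70 + 5824 + 39312 + 48048 = 93259.

93259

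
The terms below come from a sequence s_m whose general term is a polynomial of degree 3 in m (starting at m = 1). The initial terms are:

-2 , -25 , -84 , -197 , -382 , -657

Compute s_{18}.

-17529

1st diffs: -23, -59, -113, -185, -275.
2nd diffs: -36, -54, -72, -90.
3rd diffs: -18, -18, -18 (constant).
So s_m = -3m^3 - 2m + 3.
Evaluating at m = 18 gives s_{18} = -17529.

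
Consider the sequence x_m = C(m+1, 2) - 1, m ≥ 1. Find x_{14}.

104

C(15, 2) = 105, so x_{14} = 104.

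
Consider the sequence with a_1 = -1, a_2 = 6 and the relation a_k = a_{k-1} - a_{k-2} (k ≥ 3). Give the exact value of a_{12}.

Compute successive terms:
a_3 = 7, a_4 = 1, a_5 = -6, a_6 = -7, a_7 = -1, a_8 = 6, a_9 = 7, a_{10} = 1, a_{11} = -6, a_{12} = -7.

-7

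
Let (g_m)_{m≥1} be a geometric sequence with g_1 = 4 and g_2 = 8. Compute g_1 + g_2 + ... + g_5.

Common ratio r = 2.
g_m = 4·2^(m-1).
S = 4·(2^5 - 1)/(2 - 1) = 4·(32 - 1)/(1) = 124.

124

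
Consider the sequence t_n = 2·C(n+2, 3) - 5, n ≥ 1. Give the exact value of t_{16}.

C(18, 3) = 816, so t_{16} = 1627.

1627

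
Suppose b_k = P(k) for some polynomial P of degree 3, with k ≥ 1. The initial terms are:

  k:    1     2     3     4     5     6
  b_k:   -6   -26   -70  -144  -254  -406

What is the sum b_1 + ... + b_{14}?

1st diffs: -20, -44, -74, -110, -152.
2nd diffs: -24, -30, -36, -42.
3rd diffs: -6, -6, -6 (constant).
Newton forward-difference form: b_k = -6 + (-20)·C(k-1,1) + (-24)·C(k-1,2) + (-6)·C(k-1,3).
Continuing: …, -606, -860, -1174, -1554, …, b_{14} = -3854.
Summing k = 1..14 (14 terms) gives -16646.

-16646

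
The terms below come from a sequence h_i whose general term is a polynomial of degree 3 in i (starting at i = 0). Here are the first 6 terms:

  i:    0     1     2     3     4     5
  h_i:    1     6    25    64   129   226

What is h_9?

1054

1st diffs: 5, 19, 39, 65, 97.
2nd diffs: 14, 20, 26, 32.
3rd diffs: 6, 6, 6 (constant).
So h_i = i^3 + 4i^2 + 1.
Evaluating at i = 9 gives h_9 = 1054.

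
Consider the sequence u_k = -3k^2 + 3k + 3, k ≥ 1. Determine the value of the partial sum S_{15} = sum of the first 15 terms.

Over k = 1..15: Σk = 120, Σk² = 1240.
Total = (-3)·1240 + (3)·120 + (3)·15 = -3315.

-3315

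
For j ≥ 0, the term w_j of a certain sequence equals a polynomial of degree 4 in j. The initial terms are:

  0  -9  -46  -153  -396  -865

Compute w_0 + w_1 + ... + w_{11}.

-46552

1st diffs: -9, -37, -107, -243, -469.
2nd diffs: -28, -70, -136, -226.
3rd diffs: -42, -66, -90.
4th diffs: -24, -24 (constant).
Newton forward-difference form: w_j = (-9)·C(j,1) + (-28)·C(j,2) + (-42)·C(j,3) + (-24)·C(j,4).
Continuing: …, -1674, -2961, -4888, -7641, …, w_{11} = -16489.
Summing j = 0..11 (12 terms) gives -46552.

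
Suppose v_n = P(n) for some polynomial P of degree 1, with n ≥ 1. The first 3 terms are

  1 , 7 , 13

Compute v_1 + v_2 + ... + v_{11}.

341

1st diffs: 6, 6 (constant).
So v_n = 6n - 5.
Continuing: …, 19, 25, 31, 37, …, v_{11} = 61.
Summing n = 1..11 (11 terms) gives 341.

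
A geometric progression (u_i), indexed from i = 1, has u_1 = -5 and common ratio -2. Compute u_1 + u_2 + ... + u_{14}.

u_i = (-5)·(-2)^(i-1).
S = (-5)·((-2)^14 - 1)/(-2 - 1) = (-5)·(16384 - 1)/(-3) = 27305.

27305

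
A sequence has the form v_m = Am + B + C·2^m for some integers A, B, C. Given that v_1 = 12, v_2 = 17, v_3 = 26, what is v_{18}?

524313

Plug in m = 1, 2, 3: A + B + 2C = 12; 2A + B + 4C = 17; 3A + B + 8C = 26.
Subtracting the first from the second: A + 2C = 5.
Subtracting the second from the third: A + 4C = 9.
Solving: C = 2, A = 1, then B = 7.
So v_m = 1·m + 7 + 2·2^m; at m=18 this is 524313.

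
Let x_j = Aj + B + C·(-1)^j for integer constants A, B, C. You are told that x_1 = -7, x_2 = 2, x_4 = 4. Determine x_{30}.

Write the equations: A + B - C = -7; 2A + B + C = 2; 4A + B + C = 4.
Subtracting the first from the second: A + 2C = 9.
Subtracting the second from the third: 2A = 2.
Solving: C = 4, A = 1, then B = -4.
Hence x_{30} = 1·30 + (-4) + 4·1 = 30.

30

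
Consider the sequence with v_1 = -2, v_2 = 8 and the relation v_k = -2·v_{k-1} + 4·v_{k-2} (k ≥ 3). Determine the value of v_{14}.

9994240

Compute successive terms:
v_3 = -24, v_4 = 80, v_5 = -256, …, v_{11} = -294912, v_{12} = 954368, v_{13} = -3088384, v_{14} = 9994240.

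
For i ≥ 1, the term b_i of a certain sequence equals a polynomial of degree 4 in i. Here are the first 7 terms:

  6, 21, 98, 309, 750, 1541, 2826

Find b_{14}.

1st diffs: 15, 77, 211, 441, 791, 1285.
2nd diffs: 62, 134, 230, 350, 494.
3rd diffs: 72, 96, 120, 144.
4th diffs: 24, 24, 24 (constant).
Newton forward-difference form: b_i = 6 + 15·C(i-1,1) + 62·C(i-1,2) + 72·C(i-1,3) + 24·C(i-1,4).
At i = 14: i-1 = 13, so b_{14} = 6 + 195 + 4836 + 20592 + 17160 = 42789.

42789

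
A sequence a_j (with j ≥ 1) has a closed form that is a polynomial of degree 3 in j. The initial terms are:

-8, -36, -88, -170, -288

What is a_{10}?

1st diffs: -28, -52, -82, -118.
2nd diffs: -24, -30, -36.
3rd diffs: -6, -6 (constant).
Newton forward-difference form: a_j = -8 + (-28)·C(j-1,1) + (-24)·C(j-1,2) + (-6)·C(j-1,3).
At j = 10: j-1 = 9, so a_{10} = -8 - 252 - 864 - 504 = -1628.

-1628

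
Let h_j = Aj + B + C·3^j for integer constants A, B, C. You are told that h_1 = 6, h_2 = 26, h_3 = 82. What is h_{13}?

4782990

Write the equations: A + B + 3C = 6; 2A + B + 9C = 26; 3A + B + 27C = 82.
Subtracting the first from the second: A + 6C = 20.
Subtracting the second from the third: A + 18C = 56.
Solving: C = 3, A = 2, then B = -5.
So h_j = 2·j + (-5) + 3·3^j; at j=13 this is 4782990.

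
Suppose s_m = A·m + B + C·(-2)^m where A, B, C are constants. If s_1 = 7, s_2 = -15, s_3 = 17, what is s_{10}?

-3107

Write the equations: A + B - 2C = 7; 2A + B + 4C = -15; 3A + B - 8C = 17.
Subtracting the first from the second: A + 6C = -22.
Subtracting the second from the third: A - 12C = 32.
Solving: C = -3, A = -4, then B = 5.
Hence s_{10} = -4·10 + 5 + (-3)·1024 = -3107.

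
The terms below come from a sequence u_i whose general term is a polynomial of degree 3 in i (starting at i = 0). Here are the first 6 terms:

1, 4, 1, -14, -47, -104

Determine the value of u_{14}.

-2687

1st diffs: 3, -3, -15, -33, -57.
2nd diffs: -6, -12, -18, -24.
3rd diffs: -6, -6, -6 (constant).
So u_i = -i^3 + 4i + 1.
Evaluating at i = 14 gives u_{14} = -2687.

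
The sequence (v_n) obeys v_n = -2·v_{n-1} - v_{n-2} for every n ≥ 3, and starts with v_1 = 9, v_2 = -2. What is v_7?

Step forward from the initial values:
v_3 = -5  v_4 = 12  v_5 = -19  v_6 = 26  v_7 = -33.
(Characteristic roots are -1 and -1.)

-33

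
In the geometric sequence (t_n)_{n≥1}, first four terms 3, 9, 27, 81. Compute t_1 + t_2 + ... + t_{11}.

265719

Common ratio r = 3.
t_n = 3·3^(n-1).
S = 3·(3^11 - 1)/(3 - 1) = 3·(177147 - 1)/(2) = 265719.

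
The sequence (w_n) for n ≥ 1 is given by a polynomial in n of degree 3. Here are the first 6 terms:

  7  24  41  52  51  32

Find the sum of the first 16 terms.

1st diffs: 17, 17, 11, -1, -19.
2nd diffs: 0, -6, -12, -18.
3rd diffs: -6, -6, -6 (constant).
Newton forward-difference form: w_n = 7 + 17·C(n-1,1) + (-6)·C(n-1,3).
Continuing: …, -11, -84, -193, -344, …, w_{16} = -2468.
Summing n = 1..16 (16 terms) gives -8768.

-8768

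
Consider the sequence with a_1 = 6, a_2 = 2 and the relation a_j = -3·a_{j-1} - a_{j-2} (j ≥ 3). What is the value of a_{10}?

11090

Iterate the recurrence:
a_3 = -12, a_4 = 34, a_5 = -90, a_6 = 236, a_7 = -618, a_8 = 1618, a_9 = -4236, a_{10} = 11090.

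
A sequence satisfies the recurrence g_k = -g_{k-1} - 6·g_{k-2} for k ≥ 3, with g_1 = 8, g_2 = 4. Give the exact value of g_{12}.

157948

Iterate the recurrence:
g_3 = -52;  g_4 = 28;  g_5 = 284;  g_6 = -452;  g_7 = -1252;  g_8 = 3964;  g_9 = 3548;  g_{10} = -27332;  g_{11} = 6044;  g_{12} = 157948.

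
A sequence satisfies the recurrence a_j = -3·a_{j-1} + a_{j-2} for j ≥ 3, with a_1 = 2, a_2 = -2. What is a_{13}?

Iterate the recurrence:
a_3 = 8; a_4 = -26; a_5 = 86; …; a_{10} = -33794; a_{11} = 111614; a_{12} = -368636; a_{13} = 1217522.

1217522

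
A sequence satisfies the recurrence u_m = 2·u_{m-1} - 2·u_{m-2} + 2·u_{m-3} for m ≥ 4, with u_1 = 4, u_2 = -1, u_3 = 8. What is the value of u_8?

100

Applying the relation repeatedly:
u_4 = 26;  u_5 = 34;  u_6 = 32;  u_7 = 48;  u_8 = 100.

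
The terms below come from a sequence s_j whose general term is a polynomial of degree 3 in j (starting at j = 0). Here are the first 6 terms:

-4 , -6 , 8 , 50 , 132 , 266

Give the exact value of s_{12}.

3668

1st diffs: -2, 14, 42, 82, 134.
2nd diffs: 16, 28, 40, 52.
3rd diffs: 12, 12, 12 (constant).
Newton forward-difference form: s_j = -4 + (-2)·C(j,1) + 16·C(j,2) + 12·C(j,3).
At j = 12: j = 12, so s_{12} = -4 - 24 + 1056 + 2640 = 3668.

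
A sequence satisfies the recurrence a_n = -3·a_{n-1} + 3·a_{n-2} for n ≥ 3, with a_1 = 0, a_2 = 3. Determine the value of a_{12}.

a_3 = -9;  a_4 = 36;  a_5 = -135;  a_6 = 513;  a_7 = -1944;  a_8 = 7371;  a_9 = -27945;  a_{10} = 105948;  a_{11} = -401679;  a_{12} = 1522881.

1522881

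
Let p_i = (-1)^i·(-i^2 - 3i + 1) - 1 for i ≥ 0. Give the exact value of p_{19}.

(-1)^19 = -1; -i^2 - 3i + 1 at i=19 is -417; so p_{19} = 416.

416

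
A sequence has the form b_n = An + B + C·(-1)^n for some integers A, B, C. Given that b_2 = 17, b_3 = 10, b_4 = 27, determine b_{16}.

87

Plug in n = 2, 3, 4: 2A + B + C = 17; 3A + B - C = 10; 4A + B + C = 27.
Subtracting the first from the second: A - 2C = -7.
Subtracting the second from the third: A + 2C = 17.
Solving: C = 6, A = 5, then B = 1.
So b_n = 5·n + 1 + 6·(-1)^n; at n=16 this is 87.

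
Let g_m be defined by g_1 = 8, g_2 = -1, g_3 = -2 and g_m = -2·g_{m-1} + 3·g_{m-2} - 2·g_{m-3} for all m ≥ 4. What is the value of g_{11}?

Iterate the recurrence:
g_4 = -15  g_5 = 26  g_6 = -93  g_7 = 294  g_8 = -919  g_9 = 2906  g_{10} = -9157  g_{11} = 28870.

28870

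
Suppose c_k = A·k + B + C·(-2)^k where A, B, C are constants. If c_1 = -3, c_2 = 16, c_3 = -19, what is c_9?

Write the equations: A + B - 2C = -3; 2A + B + 4C = 16; 3A + B - 8C = -19.
Subtracting the first from the second: A + 6C = 19.
Subtracting the second from the third: A - 12C = -35.
Solving: C = 3, A = 1, then B = 2.
Hence c_9 = 1·9 + 2 + 3·(-512) = -1525.

-1525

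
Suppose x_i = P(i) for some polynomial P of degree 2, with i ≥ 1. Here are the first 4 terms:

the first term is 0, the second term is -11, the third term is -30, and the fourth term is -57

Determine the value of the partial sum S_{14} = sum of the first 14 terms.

-3913

1st diffs: -11, -19, -27.
2nd diffs: -8, -8 (constant).
Newton forward-difference form: x_i = (-11)·C(i-1,1) + (-8)·C(i-1,2).
Continuing: …, -92, -135, -186, -245, …, x_{14} = -767.
Summing i = 1..14 (14 terms) gives -3913.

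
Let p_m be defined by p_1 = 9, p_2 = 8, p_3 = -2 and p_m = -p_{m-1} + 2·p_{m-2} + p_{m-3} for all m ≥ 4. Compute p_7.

-94

Step forward from the initial values:
p_4 = 27; p_5 = -23; p_6 = 75; p_7 = -94.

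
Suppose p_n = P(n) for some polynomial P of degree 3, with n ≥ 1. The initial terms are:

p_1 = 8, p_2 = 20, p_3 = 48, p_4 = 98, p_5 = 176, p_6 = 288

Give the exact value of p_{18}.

1st diffs: 12, 28, 50, 78, 112.
2nd diffs: 16, 22, 28, 34.
3rd diffs: 6, 6, 6 (constant).
So p_n = n^3 + 2n^2 - n + 6.
Evaluating at n = 18 gives p_{18} = 6468.

6468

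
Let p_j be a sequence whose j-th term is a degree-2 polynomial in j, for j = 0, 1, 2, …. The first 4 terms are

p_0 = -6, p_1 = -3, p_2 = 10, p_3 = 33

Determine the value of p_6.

162

1st diffs: 3, 13, 23.
2nd diffs: 10, 10 (constant).
So p_j = 5j^2 - 2j - 6.
Evaluating at j = 6 gives p_6 = 162.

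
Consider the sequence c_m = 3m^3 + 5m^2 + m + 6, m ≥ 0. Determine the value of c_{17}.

16207

c_{17} = 3·17^3 + 5·17^2 + 1·17 + 6 = 16207.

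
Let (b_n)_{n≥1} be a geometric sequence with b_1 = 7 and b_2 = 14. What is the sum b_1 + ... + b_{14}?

Common ratio r = 2.
b_n = 7·2^(n-1).
S = 7·(2^14 - 1)/(2 - 1) = 7·(16384 - 1)/(1) = 114681.

114681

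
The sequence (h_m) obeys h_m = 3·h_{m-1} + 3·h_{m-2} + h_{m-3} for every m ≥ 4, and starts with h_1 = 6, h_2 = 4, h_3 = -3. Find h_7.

Step forward from the initial values:
h_4 = 9  h_5 = 22  h_6 = 90  h_7 = 345.

345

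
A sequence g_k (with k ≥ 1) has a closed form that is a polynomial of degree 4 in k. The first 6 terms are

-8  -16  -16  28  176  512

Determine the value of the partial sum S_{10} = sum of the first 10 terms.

1st diffs: -8, 0, 44, 148, 336.
2nd diffs: 8, 44, 104, 188.
3rd diffs: 36, 60, 84.
4th diffs: 24, 24 (constant).
Newton forward-difference form: g_k = -8 + (-8)·C(k-1,1) + 8·C(k-1,2) + 36·C(k-1,3) + 24·C(k-1,4).
Continuing: 1144, 2204, 3848, 6256.
Summing k = 1..10 (10 terms) gives 14128.

14128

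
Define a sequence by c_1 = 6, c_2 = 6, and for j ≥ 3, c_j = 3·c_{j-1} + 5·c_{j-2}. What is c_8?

Compute successive terms:
c_3 = 48; c_4 = 174; c_5 = 762; c_6 = 3156; c_7 = 13278; c_8 = 55614.

55614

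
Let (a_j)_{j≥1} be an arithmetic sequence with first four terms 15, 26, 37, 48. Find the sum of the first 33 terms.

Common difference d = 11.
a_j = 15 + (j - 1)·11.
a_{33} = 367; S = 33·(15 + 367)/2 = 6303.

6303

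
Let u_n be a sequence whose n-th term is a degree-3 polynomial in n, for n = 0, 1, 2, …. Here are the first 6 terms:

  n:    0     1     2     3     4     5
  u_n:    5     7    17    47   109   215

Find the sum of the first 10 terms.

3620

1st diffs: 2, 10, 30, 62, 106.
2nd diffs: 8, 20, 32, 44.
3rd diffs: 12, 12, 12 (constant).
Newton forward-difference form: u_n = 5 + 2·C(n,1) + 8·C(n,2) + 12·C(n,3).
Continuing: 377, 607, 917, 1319.
Summing n = 0..9 (10 terms) gives 3620.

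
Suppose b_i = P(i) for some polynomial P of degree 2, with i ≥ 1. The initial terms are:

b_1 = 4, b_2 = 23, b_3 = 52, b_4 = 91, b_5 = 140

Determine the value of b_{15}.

1st diffs: 19, 29, 39, 49.
2nd diffs: 10, 10, 10 (constant).
Newton forward-difference form: b_i = 4 + 19·C(i-1,1) + 10·C(i-1,2).
At i = 15: i-1 = 14, so b_{15} = 4 + 266 + 910 = 1180.

1180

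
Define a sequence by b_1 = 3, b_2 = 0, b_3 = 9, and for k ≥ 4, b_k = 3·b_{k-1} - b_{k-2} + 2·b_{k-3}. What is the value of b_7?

Applying the relation repeatedly:
b_4 = 33; b_5 = 90; b_6 = 255; b_7 = 741.

741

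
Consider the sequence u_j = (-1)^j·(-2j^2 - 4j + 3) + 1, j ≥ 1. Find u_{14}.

-444

(-1)^14 = 1; -2j^2 - 4j + 3 at j=14 is -445; so u_{14} = -444.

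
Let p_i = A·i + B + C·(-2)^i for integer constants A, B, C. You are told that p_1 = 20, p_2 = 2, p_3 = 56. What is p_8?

-970

Write the equations: A + B - 2C = 20; 2A + B + 4C = 2; 3A + B - 8C = 56.
Subtracting the first from the second: A + 6C = -18.
Subtracting the second from the third: A - 12C = 54.
Solving: C = -4, A = 6, then B = 6.
Hence p_8 = 6·8 + 6 + (-4)·256 = -970.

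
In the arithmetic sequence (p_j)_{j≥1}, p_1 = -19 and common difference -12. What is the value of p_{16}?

-199

p_j = -19 + (j - 1)·(-12).
p_{16} = -19 + 15·(-12) = -199.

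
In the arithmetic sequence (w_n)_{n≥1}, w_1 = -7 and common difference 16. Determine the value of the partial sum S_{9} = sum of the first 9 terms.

w_n = -7 + (n - 1)·16.
w_9 = 121; S = 9·(-7 + 121)/2 = 513.

513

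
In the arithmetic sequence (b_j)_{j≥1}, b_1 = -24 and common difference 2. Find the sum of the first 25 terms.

b_j = -24 + (j - 1)·2.
b_{25} = 24; S = 25·(-24 + 24)/2 = 0.

0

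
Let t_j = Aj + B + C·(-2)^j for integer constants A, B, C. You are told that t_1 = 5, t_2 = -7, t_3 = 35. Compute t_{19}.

Write the equations: A + B - 2C = 5; 2A + B + 4C = -7; 3A + B - 8C = 35.
Subtracting the first from the second: A + 6C = -12.
Subtracting the second from the third: A - 12C = 42.
Solving: C = -3, A = 6, then B = -7.
Hence t_{19} = 6·19 + (-7) + (-3)·(-524288) = 1572971.

1572971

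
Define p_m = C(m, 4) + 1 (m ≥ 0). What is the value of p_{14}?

1002

C(14, 4) = 1001, so p_{14} = 1002.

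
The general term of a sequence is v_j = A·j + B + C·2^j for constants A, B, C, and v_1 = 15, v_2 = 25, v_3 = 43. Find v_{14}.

Plug in j = 1, 2, 3: A + B + 2C = 15; 2A + B + 4C = 25; 3A + B + 8C = 43.
Subtracting the first from the second: A + 2C = 10.
Subtracting the second from the third: A + 4C = 18.
Solving: C = 4, A = 2, then B = 5.
So v_j = 2·j + 5 + 4·2^j; at j=14 this is 65569.

65569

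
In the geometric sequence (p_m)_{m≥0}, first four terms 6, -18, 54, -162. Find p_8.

39366

Common ratio r = -3.
p_m = 6·(-3)^(m-0).
p_8 = 6·(-3)^8 = 39366.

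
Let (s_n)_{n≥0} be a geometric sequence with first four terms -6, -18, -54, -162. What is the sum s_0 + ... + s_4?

-726

Common ratio r = 3.
s_n = (-6)·3^(n-0).
S = (-6)·(3^5 - 1)/(3 - 1) = (-6)·(243 - 1)/(2) = -726.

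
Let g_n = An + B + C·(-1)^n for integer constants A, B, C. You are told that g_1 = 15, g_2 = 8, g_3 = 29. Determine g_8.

The three given values yield: A + B - C = 15; 2A + B + C = 8; 3A + B - C = 29.
Subtracting the first from the second: A + 2C = -7.
Subtracting the second from the third: A - 2C = 21.
Solving: C = -7, A = 7, then B = 1.
Hence g_8 = 7·8 + 1 + (-7)·1 = 50.

50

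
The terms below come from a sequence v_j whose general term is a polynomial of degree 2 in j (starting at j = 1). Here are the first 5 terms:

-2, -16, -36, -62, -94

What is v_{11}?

-412

1st diffs: -14, -20, -26, -32.
2nd diffs: -6, -6, -6 (constant).
Newton forward-difference form: v_j = -2 + (-14)·C(j-1,1) + (-6)·C(j-1,2).
At j = 11: j-1 = 10, so v_{11} = -2 - 140 - 270 = -412.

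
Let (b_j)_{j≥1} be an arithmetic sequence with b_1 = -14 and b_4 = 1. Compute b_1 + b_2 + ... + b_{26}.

1261

Common difference d = (1 - (-14)) / (4 - 1) = 5.
b_j = -14 + (j - 1)·5.
b_{26} = 111; S = 26·(-14 + 111)/2 = 1261.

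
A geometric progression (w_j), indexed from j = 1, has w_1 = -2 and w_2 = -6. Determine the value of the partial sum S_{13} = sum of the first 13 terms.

Common ratio r = 3.
w_j = (-2)·3^(j-1).
S = (-2)·(3^13 - 1)/(3 - 1) = (-2)·(1594323 - 1)/(2) = -1594322.

-1594322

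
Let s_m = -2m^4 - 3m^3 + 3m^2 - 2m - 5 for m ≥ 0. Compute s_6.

-3149

s_6 = -2·6^4 - 3·6^3 + 3·6^2 - 2·6 - 5 = -3149.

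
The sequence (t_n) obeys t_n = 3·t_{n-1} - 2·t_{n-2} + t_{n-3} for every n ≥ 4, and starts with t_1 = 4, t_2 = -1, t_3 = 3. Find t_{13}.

Compute successive terms:
t_4 = 15;  t_5 = 38;  t_6 = 87;  t_7 = 200;  t_8 = 464;  t_9 = 1079;  t_{10} = 2509;  t_{11} = 5833;  t_{12} = 13560;  t_{13} = 31523.

31523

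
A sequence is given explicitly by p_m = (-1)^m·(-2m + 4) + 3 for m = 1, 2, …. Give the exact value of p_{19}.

37

(-1)^19 = -1; -2m + 4 at m=19 is -34; so p_{19} = 37.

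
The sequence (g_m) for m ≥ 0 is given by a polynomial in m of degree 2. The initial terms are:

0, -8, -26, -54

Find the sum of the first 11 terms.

1st diffs: -8, -18, -28.
2nd diffs: -10, -10 (constant).
Newton forward-difference form: g_m = (-8)·C(m,1) + (-10)·C(m,2).
Continuing: …, -92, -140, -198, -266, …, g_{10} = -530.
Summing m = 0..10 (11 terms) gives -2090.

-2090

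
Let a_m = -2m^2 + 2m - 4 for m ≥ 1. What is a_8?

-116

a_8 = -2·8^2 + 2·8 - 4 = -116.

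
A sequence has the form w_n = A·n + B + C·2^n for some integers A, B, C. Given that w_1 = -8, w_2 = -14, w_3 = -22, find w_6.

Plug in n = 1, 2, 3: A + B + 2C = -8; 2A + B + 4C = -14; 3A + B + 8C = -22.
Subtracting the first from the second: A + 2C = -6.
Subtracting the second from the third: A + 4C = -8.
Solving: C = -1, A = -4, then B = -2.
Therefore w_6 = -24 + (-2) + (-1)·64 = -90.

-90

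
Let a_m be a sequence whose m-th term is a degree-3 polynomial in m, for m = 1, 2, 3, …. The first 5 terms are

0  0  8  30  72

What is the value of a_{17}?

1st diffs: 0, 8, 22, 42.
2nd diffs: 8, 14, 20.
3rd diffs: 6, 6 (constant).
Newton forward-difference form: a_m = 8·C(m-1,2) + 6·C(m-1,3).
At m = 17: m-1 = 16, so a_{17} = 960 + 3360 = 4320.

4320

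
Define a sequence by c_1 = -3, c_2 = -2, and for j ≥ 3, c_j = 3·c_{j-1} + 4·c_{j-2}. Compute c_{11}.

-1048578

Compute successive terms:
c_3 = -18  c_4 = -62  c_5 = -258  c_6 = -1022  c_7 = -4098  c_8 = -16382  c_9 = -65538  c_{10} = -262142  c_{11} = -1048578.
(Characteristic roots are 4 and -1.)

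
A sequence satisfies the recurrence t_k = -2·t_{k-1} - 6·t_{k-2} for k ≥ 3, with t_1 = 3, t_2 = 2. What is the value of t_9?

Applying the relation repeatedly:
t_3 = -22  t_4 = 32  t_5 = 68  t_6 = -328  t_7 = 248  t_8 = 1472  t_9 = -4432.

-4432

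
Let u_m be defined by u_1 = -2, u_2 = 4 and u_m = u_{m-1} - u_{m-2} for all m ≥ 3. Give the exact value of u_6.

-6

Applying the relation repeatedly:
u_3 = 6  u_4 = 2  u_5 = -4  u_6 = -6.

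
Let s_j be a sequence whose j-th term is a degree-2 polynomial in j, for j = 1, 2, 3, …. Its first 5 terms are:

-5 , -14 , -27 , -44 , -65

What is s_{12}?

-324

1st diffs: -9, -13, -17, -21.
2nd diffs: -4, -4, -4 (constant).
So s_j = -2j^2 - 3j.
Evaluating at j = 12 gives s_{12} = -324.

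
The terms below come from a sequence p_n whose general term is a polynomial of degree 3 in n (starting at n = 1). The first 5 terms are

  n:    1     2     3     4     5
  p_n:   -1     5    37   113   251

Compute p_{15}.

1st diffs: 6, 32, 76, 138.
2nd diffs: 26, 44, 62.
3rd diffs: 18, 18 (constant).
So p_n = 3n^3 - 5n^2 + 1.
Evaluating at n = 15 gives p_{15} = 9001.

9001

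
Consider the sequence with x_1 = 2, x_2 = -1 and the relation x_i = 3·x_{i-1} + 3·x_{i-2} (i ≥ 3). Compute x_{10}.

Iterate the recurrence:
x_3 = 3; x_4 = 6; x_5 = 27; x_6 = 99; x_7 = 378; x_8 = 1431; x_9 = 5427; x_{10} = 20574.

20574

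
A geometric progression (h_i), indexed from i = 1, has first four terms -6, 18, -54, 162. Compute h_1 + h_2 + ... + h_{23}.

Common ratio r = -3.
h_i = (-6)·(-3)^(i-1).
S = (-6)·((-3)^23 - 1)/(-3 - 1) = (-6)·(-94143178827 - 1)/(-4) = -141214768242.

-141214768242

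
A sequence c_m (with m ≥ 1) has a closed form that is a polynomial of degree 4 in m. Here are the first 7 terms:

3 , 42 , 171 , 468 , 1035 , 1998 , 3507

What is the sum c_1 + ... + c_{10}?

1st diffs: 39, 129, 297, 567, 963, 1509.
2nd diffs: 90, 168, 270, 396, 546.
3rd diffs: 78, 102, 126, 150.
4th diffs: 24, 24, 24 (constant).
Newton forward-difference form: c_m = 3 + 39·C(m-1,1) + 90·C(m-1,2) + 78·C(m-1,3) + 24·C(m-1,4).
Continuing: 5736, 8883, 13170.
Summing m = 1..10 (10 terms) gives 35013.

35013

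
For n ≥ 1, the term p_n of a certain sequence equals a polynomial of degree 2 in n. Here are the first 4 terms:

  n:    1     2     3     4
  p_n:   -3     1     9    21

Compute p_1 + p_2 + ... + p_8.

312

1st diffs: 4, 8, 12.
2nd diffs: 4, 4 (constant).
Newton forward-difference form: p_n = -3 + 4·C(n-1,1) + 4·C(n-1,2).
Continuing: 37, 57, 81, 109.
Summing n = 1..8 (8 terms) gives 312.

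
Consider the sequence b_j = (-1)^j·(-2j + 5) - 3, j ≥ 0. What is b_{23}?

38

(-1)^23 = -1; -2j + 5 at j=23 is -41; so b_{23} = 38.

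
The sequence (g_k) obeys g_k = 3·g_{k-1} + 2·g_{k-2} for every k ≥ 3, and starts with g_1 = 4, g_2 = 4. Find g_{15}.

80046740

Compute successive terms:
g_3 = 20  g_4 = 68  g_5 = 244  …  g_{12} = 1771844  g_{13} = 6310516  g_{14} = 22475236  g_{15} = 80046740.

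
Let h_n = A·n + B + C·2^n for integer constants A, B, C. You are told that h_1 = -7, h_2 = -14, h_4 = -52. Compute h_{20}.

-3145748

Plug in n = 1, 2, 4: A + B + 2C = -7; 2A + B + 4C = -14; 4A + B + 16C = -52.
Subtracting the first from the second: A + 2C = -7.
Subtracting the second from the third: 2A + 12C = -38.
Solving: C = -3, A = -1, then B = 0.
Hence h_{20} = -1·20 + 0 + (-3)·1048576 = -3145748.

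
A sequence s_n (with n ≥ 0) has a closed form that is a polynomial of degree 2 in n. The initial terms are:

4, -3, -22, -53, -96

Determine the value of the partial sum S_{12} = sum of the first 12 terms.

-3054

1st diffs: -7, -19, -31, -43.
2nd diffs: -12, -12, -12 (constant).
Newton forward-difference form: s_n = 4 + (-7)·C(n,1) + (-12)·C(n,2).
Continuing: …, -151, -218, -297, -388, …, s_{11} = -733.
Summing n = 0..11 (12 terms) gives -3054.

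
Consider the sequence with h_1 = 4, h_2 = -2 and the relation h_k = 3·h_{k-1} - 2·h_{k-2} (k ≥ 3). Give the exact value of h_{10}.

Step forward from the initial values:
h_3 = -14; h_4 = -38; h_5 = -86; h_6 = -182; h_7 = -374; h_8 = -758; h_9 = -1526; h_{10} = -3062.
(Characteristic roots are 2 and 1.)

-3062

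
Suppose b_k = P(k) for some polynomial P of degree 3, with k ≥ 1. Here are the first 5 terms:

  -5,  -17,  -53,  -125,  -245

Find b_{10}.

-1985

1st diffs: -12, -36, -72, -120.
2nd diffs: -24, -36, -48.
3rd diffs: -12, -12 (constant).
Newton forward-difference form: b_k = -5 + (-12)·C(k-1,1) + (-24)·C(k-1,2) + (-12)·C(k-1,3).
At k = 10: k-1 = 9, so b_{10} = -5 - 108 - 864 - 1008 = -1985.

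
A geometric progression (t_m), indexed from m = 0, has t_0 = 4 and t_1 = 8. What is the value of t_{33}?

Common ratio r = 2.
t_m = 4·2^(m-0).
t_{33} = 4·2^33 = 34359738368.

34359738368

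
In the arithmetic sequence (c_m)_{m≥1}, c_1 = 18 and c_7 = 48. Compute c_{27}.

148

Common difference d = (48 - 18) / (7 - 1) = 5.
c_m = 18 + (m - 1)·5.
c_{27} = 18 + 26·5 = 148.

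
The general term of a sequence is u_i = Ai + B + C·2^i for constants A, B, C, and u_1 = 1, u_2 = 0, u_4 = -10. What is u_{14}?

Write the equations: A + B + 2C = 1; 2A + B + 4C = 0; 4A + B + 16C = -10.
Subtracting the first from the second: A + 2C = -1.
Subtracting the second from the third: 2A + 12C = -10.
Solving: C = -1, A = 1, then B = 2.
Therefore u_{14} = 14 + 2 + (-1)·16384 = -16368.

-16368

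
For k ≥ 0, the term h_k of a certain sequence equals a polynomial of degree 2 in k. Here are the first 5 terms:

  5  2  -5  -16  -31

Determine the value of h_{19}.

1st diffs: -3, -7, -11, -15.
2nd diffs: -4, -4, -4 (constant).
Newton forward-difference form: h_k = 5 + (-3)·C(k,1) + (-4)·C(k,2).
At k = 19: k = 19, so h_{19} = 5 - 57 - 684 = -736.

-736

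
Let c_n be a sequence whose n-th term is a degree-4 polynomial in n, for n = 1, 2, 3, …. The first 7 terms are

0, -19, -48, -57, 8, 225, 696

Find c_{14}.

1st diffs: -19, -29, -9, 65, 217, 471.
2nd diffs: -10, 20, 74, 152, 254.
3rd diffs: 30, 54, 78, 102.
4th diffs: 24, 24, 24 (constant).
Newton forward-difference form: c_n = (-19)·C(n-1,1) + (-10)·C(n-1,2) + 30·C(n-1,3) + 24·C(n-1,4).
At n = 14: n-1 = 13, so c_{14} = -247 - 780 + 8580 + 17160 = 24713.

24713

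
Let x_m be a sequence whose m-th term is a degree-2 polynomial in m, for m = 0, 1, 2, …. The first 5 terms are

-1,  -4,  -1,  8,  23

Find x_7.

104

1st diffs: -3, 3, 9, 15.
2nd diffs: 6, 6, 6 (constant).
So x_m = 3m^2 - 6m - 1.
Evaluating at m = 7 gives x_7 = 104.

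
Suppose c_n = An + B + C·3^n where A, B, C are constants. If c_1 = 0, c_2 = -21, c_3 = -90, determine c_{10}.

The three given values yield: A + B + 3C = 0; 2A + B + 9C = -21; 3A + B + 27C = -90.
Subtracting the first from the second: A + 6C = -21.
Subtracting the second from the third: A + 18C = -69.
Solving: C = -4, A = 3, then B = 9.
Therefore c_{10} = 30 + 9 + (-4)·59049 = -236157.

-236157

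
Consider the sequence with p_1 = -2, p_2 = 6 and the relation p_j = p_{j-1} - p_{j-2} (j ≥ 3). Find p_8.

Applying the relation repeatedly:
p_3 = 8; p_4 = 2; p_5 = -6; p_6 = -8; p_7 = -2; p_8 = 6.

6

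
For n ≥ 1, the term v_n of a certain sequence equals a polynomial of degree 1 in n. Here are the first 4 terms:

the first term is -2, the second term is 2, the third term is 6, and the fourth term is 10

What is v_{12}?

42

1st diffs: 4, 4, 4 (constant).
So v_n = 4n - 6.
Evaluating at n = 12 gives v_{12} = 42.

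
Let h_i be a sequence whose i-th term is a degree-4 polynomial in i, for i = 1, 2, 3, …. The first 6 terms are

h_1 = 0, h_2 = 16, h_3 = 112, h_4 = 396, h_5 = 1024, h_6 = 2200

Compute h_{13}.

52992

1st diffs: 16, 96, 284, 628, 1176.
2nd diffs: 80, 188, 344, 548.
3rd diffs: 108, 156, 204.
4th diffs: 48, 48 (constant).
Newton forward-difference form: h_i = 16·C(i-1,1) + 80·C(i-1,2) + 108·C(i-1,3) + 48·C(i-1,4).
At i = 13: i-1 = 12, so h_{13} = 192 + 5280 + 23760 + 23760 = 52992.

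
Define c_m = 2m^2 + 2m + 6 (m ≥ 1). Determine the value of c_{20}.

846

c_{20} = 2·20^2 + 2·20 + 6 = 846.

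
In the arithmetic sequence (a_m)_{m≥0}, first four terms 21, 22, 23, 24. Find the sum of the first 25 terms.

825

Common difference d = 1.
a_m = 21 + (m - 0)·1.
a_{24} = 45; S = 25·(21 + 45)/2 = 825.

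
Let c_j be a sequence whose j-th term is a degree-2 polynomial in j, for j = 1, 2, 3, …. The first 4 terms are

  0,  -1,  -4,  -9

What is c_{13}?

1st diffs: -1, -3, -5.
2nd diffs: -2, -2 (constant).
Newton forward-difference form: c_j = (-1)·C(j-1,1) + (-2)·C(j-1,2).
At j = 13: j-1 = 12, so c_{13} = -12 - 132 = -144.

-144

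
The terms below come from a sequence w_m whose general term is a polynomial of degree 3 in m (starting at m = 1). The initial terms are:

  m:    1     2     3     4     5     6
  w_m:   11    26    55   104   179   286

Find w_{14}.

3014

1st diffs: 15, 29, 49, 75, 107.
2nd diffs: 14, 20, 26, 32.
3rd diffs: 6, 6, 6 (constant).
Newton forward-difference form: w_m = 11 + 15·C(m-1,1) + 14·C(m-1,2) + 6·C(m-1,3).
At m = 14: m-1 = 13, so w_{14} = 11 + 195 + 1092 + 1716 = 3014.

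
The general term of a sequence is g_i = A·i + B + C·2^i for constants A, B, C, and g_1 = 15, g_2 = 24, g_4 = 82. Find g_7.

At i = 1, 2, 4: A + B + 2C = 15; 2A + B + 4C = 24; 4A + B + 16C = 82.
Subtracting the first from the second: A + 2C = 9.
Subtracting the second from the third: 2A + 12C = 58.
Solving: C = 5, A = -1, then B = 6.
So g_i = -1·i + 6 + 5·2^i; at i=7 this is 639.

639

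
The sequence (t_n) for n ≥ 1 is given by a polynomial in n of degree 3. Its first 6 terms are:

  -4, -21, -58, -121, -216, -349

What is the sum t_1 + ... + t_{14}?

-14889

1st diffs: -17, -37, -63, -95, -133.
2nd diffs: -20, -26, -32, -38.
3rd diffs: -6, -6, -6 (constant).
Newton forward-difference form: t_n = -4 + (-17)·C(n-1,1) + (-20)·C(n-1,2) + (-6)·C(n-1,3).
Continuing: …, -526, -753, -1036, -1381, …, t_{14} = -3501.
Summing n = 1..14 (14 terms) gives -14889.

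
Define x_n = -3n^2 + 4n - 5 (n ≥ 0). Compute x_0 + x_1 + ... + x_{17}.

-4833

Over n = 0..17: Σn = 153, Σn² = 1785.
Total = (-3)·1785 + (4)·153 + (-5)·18 = -4833.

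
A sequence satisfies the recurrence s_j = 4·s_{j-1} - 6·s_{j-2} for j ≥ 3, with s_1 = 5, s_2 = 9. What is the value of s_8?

Compute successive terms:
s_3 = 6;  s_4 = -30;  s_5 = -156;  s_6 = -444;  s_7 = -840;  s_8 = -696.

-696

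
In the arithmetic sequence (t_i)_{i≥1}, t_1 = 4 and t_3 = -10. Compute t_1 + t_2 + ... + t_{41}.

-5576

Common difference d = (-10 - 4) / (3 - 1) = -7.
t_i = 4 + (i - 1)·(-7).
t_{41} = -276; S = 41·(4 + (-276))/2 = -5576.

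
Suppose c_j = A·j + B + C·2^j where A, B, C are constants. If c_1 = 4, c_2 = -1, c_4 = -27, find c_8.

Plug in j = 1, 2, 4: A + B + 2C = 4; 2A + B + 4C = -1; 4A + B + 16C = -27.
Subtracting the first from the second: A + 2C = -5.
Subtracting the second from the third: 2A + 12C = -26.
Solving: C = -2, A = -1, then B = 9.
So c_j = -1·j + 9 + (-2)·2^j; at j=8 this is -511.

-511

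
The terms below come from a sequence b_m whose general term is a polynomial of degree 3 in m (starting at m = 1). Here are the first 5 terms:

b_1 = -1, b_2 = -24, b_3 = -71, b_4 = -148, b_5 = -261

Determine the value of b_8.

1st diffs: -23, -47, -77, -113.
2nd diffs: -24, -30, -36.
3rd diffs: -6, -6 (constant).
Newton forward-difference form: b_m = -1 + (-23)·C(m-1,1) + (-24)·C(m-1,2) + (-6)·C(m-1,3).
At m = 8: m-1 = 7, so b_8 = -1 - 161 - 504 - 210 = -876.

-876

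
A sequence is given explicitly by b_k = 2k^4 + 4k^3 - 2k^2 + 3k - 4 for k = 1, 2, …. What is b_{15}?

114341

b_{15} = 2·15^4 + 4·15^3 - 2·15^2 + 3·15 - 4 = 114341.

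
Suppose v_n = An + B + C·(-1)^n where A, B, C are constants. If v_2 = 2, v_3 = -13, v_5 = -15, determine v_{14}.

-10

At n = 2, 3, 5: 2A + B + C = 2; 3A + B - C = -13; 5A + B - C = -15.
Subtracting the first from the second: A - 2C = -15.
Subtracting the second from the third: 2A = -2.
Solving: C = 7, A = -1, then B = -3.
So v_n = -1·n + (-3) + 7·(-1)^n; at n=14 this is -10.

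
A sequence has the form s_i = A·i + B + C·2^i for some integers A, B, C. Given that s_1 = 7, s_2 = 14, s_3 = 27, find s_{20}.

The three given values yield: A + B + 2C = 7; 2A + B + 4C = 14; 3A + B + 8C = 27.
Subtracting the first from the second: A + 2C = 7.
Subtracting the second from the third: A + 4C = 13.
Solving: C = 3, A = 1, then B = 0.
Therefore s_{20} = 20 + 0 + 3·1048576 = 3145748.

3145748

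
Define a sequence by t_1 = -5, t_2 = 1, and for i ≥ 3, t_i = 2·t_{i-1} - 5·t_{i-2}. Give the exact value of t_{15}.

Step forward from the initial values:
t_3 = 27  t_4 = 49  t_5 = -37  …  t_{12} = -40271  t_{13} = -27877  t_{14} = 145601  t_{15} = 430587.

430587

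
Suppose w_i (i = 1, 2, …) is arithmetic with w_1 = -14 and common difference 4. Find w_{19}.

58

w_i = -14 + (i - 1)·4.
w_{19} = -14 + 18·4 = 58.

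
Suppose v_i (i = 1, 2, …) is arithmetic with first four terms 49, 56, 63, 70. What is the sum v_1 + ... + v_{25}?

3325

Common difference d = 7.
v_i = 49 + (i - 1)·7.
v_{25} = 217; S = 25·(49 + 217)/2 = 3325.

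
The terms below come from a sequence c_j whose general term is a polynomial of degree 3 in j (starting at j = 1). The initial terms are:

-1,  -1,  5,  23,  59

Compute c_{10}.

719

1st diffs: 0, 6, 18, 36.
2nd diffs: 6, 12, 18.
3rd diffs: 6, 6 (constant).
Newton forward-difference form: c_j = -1 + 6·C(j-1,2) + 6·C(j-1,3).
At j = 10: j-1 = 9, so c_{10} = -1 + 216 + 504 = 719.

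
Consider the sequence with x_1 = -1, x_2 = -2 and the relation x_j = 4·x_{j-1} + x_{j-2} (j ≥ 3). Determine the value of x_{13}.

x_3 = -9, x_4 = -38, x_5 = -161, …, x_{10} = -219602, x_{11} = -930249, x_{12} = -3940598, x_{13} = -16692641.

-16692641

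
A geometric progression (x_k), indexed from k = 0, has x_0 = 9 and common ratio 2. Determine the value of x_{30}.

x_k = 9·2^(k-0).
x_{30} = 9·2^30 = 9663676416.

9663676416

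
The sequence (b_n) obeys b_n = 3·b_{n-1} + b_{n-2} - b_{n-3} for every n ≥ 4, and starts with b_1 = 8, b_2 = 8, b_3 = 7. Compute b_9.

6624

Step forward from the initial values:
b_4 = 21  b_5 = 62  b_6 = 200  b_7 = 641  b_8 = 2061  b_9 = 6624.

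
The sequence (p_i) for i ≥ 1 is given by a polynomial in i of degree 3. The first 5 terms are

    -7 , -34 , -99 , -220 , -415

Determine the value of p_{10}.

-3130

1st diffs: -27, -65, -121, -195.
2nd diffs: -38, -56, -74.
3rd diffs: -18, -18 (constant).
Newton forward-difference form: p_i = -7 + (-27)·C(i-1,1) + (-38)·C(i-1,2) + (-18)·C(i-1,3).
At i = 10: i-1 = 9, so p_{10} = -7 - 243 - 1368 - 1512 = -3130.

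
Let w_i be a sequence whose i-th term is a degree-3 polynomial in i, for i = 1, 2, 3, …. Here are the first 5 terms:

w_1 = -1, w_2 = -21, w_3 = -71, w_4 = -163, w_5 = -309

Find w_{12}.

1st diffs: -20, -50, -92, -146.
2nd diffs: -30, -42, -54.
3rd diffs: -12, -12 (constant).
So w_i = -2i^3 - 3i^2 + 3i + 1.
Evaluating at i = 12 gives w_{12} = -3851.

-3851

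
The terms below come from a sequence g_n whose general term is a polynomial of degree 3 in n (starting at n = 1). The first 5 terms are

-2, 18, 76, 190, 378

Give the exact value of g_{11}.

4068

1st diffs: 20, 58, 114, 188.
2nd diffs: 38, 56, 74.
3rd diffs: 18, 18 (constant).
Newton forward-difference form: g_n = -2 + 20·C(n-1,1) + 38·C(n-1,2) + 18·C(n-1,3).
At n = 11: n-1 = 10, so g_{11} = -2 + 200 + 1710 + 2160 = 4068.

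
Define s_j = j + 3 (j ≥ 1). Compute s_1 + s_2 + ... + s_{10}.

Over j = 1..10: Σj = 55.
Total = (1)·55 + (3)·10 = 85.

85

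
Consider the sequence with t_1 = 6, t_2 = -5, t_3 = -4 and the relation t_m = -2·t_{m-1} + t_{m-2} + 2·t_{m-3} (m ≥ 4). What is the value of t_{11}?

-3404

Applying the relation repeatedly:
t_4 = 15; t_5 = -44; t_6 = 95; t_7 = -204; t_8 = 415; t_9 = -844; t_{10} = 1695; t_{11} = -3404.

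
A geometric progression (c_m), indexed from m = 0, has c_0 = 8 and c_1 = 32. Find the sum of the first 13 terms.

Common ratio r = 4.
c_m = 8·4^(m-0).
S = 8·(4^13 - 1)/(4 - 1) = 8·(67108864 - 1)/(3) = 178956968.

178956968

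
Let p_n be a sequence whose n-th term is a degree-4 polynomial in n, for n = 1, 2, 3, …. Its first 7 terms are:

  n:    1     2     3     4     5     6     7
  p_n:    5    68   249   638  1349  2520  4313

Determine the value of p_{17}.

1st diffs: 63, 181, 389, 711, 1171, 1793.
2nd diffs: 118, 208, 322, 460, 622.
3rd diffs: 90, 114, 138, 162.
4th diffs: 24, 24, 24 (constant).
Newton forward-difference form: p_n = 5 + 63·C(n-1,1) + 118·C(n-1,2) + 90·C(n-1,3) + 24·C(n-1,4).
At n = 17: n-1 = 16, so p_{17} = 5 + 1008 + 14160 + 50400 + 43680 = 109253.

109253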